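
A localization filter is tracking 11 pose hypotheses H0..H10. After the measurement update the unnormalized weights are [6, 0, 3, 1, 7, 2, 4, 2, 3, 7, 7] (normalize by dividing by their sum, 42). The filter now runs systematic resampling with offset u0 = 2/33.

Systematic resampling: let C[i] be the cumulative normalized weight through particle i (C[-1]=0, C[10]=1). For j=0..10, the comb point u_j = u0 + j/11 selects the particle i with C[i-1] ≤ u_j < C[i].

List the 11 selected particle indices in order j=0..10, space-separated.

C = [1/7, 1/7, 3/14, 5/21, 17/42, 19/42, 23/42, 25/42, 2/3, 5/6, 1]
j=0: u_0=2/33 ∈ [0, 1/7) → index 0
j=1: u_1=5/33 ∈ [1/7, 3/14) → index 2
j=2: u_2=8/33 ∈ [5/21, 17/42) → index 4
j=3: u_3=1/3 ∈ [5/21, 17/42) → index 4
j=4: u_4=14/33 ∈ [17/42, 19/42) → index 5
j=5: u_5=17/33 ∈ [19/42, 23/42) → index 6
j=6: u_6=20/33 ∈ [25/42, 2/3) → index 8
j=7: u_7=23/33 ∈ [2/3, 5/6) → index 9
j=8: u_8=26/33 ∈ [2/3, 5/6) → index 9
j=9: u_9=29/33 ∈ [5/6, 1) → index 10
j=10: u_10=32/33 ∈ [5/6, 1) → index 10

0 2 4 4 5 6 8 9 9 10 10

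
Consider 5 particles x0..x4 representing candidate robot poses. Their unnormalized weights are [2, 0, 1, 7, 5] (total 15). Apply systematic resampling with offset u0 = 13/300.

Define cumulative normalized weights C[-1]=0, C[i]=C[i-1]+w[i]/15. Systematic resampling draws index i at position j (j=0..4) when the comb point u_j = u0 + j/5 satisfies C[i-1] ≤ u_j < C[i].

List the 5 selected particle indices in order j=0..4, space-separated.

0 3 3 3 4

C = [2/15, 2/15, 1/5, 2/3, 1]
j=0: u_0=13/300 ∈ [0, 2/15) → index 0
j=1: u_1=73/300 ∈ [1/5, 2/3) → index 3
j=2: u_2=133/300 ∈ [1/5, 2/3) → index 3
j=3: u_3=193/300 ∈ [1/5, 2/3) → index 3
j=4: u_4=253/300 ∈ [2/3, 1) → index 4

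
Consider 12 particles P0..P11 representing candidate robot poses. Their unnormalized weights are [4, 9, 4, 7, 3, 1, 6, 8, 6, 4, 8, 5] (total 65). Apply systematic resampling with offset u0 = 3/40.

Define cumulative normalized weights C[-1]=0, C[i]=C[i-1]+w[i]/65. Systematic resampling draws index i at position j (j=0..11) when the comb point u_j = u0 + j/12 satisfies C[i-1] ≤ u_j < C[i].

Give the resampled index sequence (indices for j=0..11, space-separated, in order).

C = [4/65, 1/5, 17/65, 24/65, 27/65, 28/65, 34/65, 42/65, 48/65, 4/5, 12/13, 1]
j=0: u_0=3/40 ∈ [4/65, 1/5) → index 1
j=1: u_1=19/120 ∈ [4/65, 1/5) → index 1
j=2: u_2=29/120 ∈ [1/5, 17/65) → index 2
j=3: u_3=13/40 ∈ [17/65, 24/65) → index 3
j=4: u_4=49/120 ∈ [24/65, 27/65) → index 4
j=5: u_5=59/120 ∈ [28/65, 34/65) → index 6
j=6: u_6=23/40 ∈ [34/65, 42/65) → index 7
j=7: u_7=79/120 ∈ [42/65, 48/65) → index 8
j=8: u_8=89/120 ∈ [48/65, 4/5) → index 9
j=9: u_9=33/40 ∈ [4/5, 12/13) → index 10
j=10: u_10=109/120 ∈ [4/5, 12/13) → index 10
j=11: u_11=119/120 ∈ [12/13, 1) → index 11

1 1 2 3 4 6 7 8 9 10 10 11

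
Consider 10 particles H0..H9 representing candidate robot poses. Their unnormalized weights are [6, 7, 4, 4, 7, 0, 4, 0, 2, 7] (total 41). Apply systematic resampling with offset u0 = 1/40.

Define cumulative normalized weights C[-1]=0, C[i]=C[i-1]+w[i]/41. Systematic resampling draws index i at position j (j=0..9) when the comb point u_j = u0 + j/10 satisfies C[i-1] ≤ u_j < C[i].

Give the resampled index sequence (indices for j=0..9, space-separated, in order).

C = [6/41, 13/41, 17/41, 21/41, 28/41, 28/41, 32/41, 32/41, 34/41, 1]
j=0: u_0=1/40 ∈ [0, 6/41) → index 0
j=1: u_1=1/8 ∈ [0, 6/41) → index 0
j=2: u_2=9/40 ∈ [6/41, 13/41) → index 1
j=3: u_3=13/40 ∈ [13/41, 17/41) → index 2
j=4: u_4=17/40 ∈ [17/41, 21/41) → index 3
j=5: u_5=21/40 ∈ [21/41, 28/41) → index 4
j=6: u_6=5/8 ∈ [21/41, 28/41) → index 4
j=7: u_7=29/40 ∈ [28/41, 32/41) → index 6
j=8: u_8=33/40 ∈ [32/41, 34/41) → index 8
j=9: u_9=37/40 ∈ [34/41, 1) → index 9

0 0 1 2 3 4 4 6 8 9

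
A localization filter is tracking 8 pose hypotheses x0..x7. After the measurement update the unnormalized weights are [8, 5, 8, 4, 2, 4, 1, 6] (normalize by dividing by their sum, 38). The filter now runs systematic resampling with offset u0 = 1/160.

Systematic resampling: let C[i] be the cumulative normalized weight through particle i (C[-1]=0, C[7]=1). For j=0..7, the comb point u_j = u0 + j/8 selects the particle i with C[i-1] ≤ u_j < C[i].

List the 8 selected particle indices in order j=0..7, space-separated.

C = [4/19, 13/38, 21/38, 25/38, 27/38, 31/38, 16/19, 1]
j=0: u_0=1/160 ∈ [0, 4/19) → index 0
j=1: u_1=21/160 ∈ [0, 4/19) → index 0
j=2: u_2=41/160 ∈ [4/19, 13/38) → index 1
j=3: u_3=61/160 ∈ [13/38, 21/38) → index 2
j=4: u_4=81/160 ∈ [13/38, 21/38) → index 2
j=5: u_5=101/160 ∈ [21/38, 25/38) → index 3
j=6: u_6=121/160 ∈ [27/38, 31/38) → index 5
j=7: u_7=141/160 ∈ [16/19, 1) → index 7

0 0 1 2 2 3 5 7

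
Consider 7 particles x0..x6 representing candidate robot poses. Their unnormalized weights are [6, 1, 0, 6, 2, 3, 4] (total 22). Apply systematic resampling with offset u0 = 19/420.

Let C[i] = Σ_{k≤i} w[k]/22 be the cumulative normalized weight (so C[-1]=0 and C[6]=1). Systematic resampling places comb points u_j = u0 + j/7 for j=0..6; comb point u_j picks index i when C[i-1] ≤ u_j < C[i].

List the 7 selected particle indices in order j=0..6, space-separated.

C = [3/11, 7/22, 7/22, 13/22, 15/22, 9/11, 1]
j=0: u_0=19/420 ∈ [0, 3/11) → index 0
j=1: u_1=79/420 ∈ [0, 3/11) → index 0
j=2: u_2=139/420 ∈ [7/22, 13/22) → index 3
j=3: u_3=199/420 ∈ [7/22, 13/22) → index 3
j=4: u_4=37/60 ∈ [13/22, 15/22) → index 4
j=5: u_5=319/420 ∈ [15/22, 9/11) → index 5
j=6: u_6=379/420 ∈ [9/11, 1) → index 6

0 0 3 3 4 5 6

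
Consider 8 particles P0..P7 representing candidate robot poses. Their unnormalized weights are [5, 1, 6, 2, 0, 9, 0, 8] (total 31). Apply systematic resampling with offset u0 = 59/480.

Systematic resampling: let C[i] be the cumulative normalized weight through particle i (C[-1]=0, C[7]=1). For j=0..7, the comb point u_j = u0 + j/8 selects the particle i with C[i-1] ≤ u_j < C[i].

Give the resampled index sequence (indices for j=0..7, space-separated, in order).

C = [5/31, 6/31, 12/31, 14/31, 14/31, 23/31, 23/31, 1]
j=0: u_0=59/480 ∈ [0, 5/31) → index 0
j=1: u_1=119/480 ∈ [6/31, 12/31) → index 2
j=2: u_2=179/480 ∈ [6/31, 12/31) → index 2
j=3: u_3=239/480 ∈ [14/31, 23/31) → index 5
j=4: u_4=299/480 ∈ [14/31, 23/31) → index 5
j=5: u_5=359/480 ∈ [23/31, 1) → index 7
j=6: u_6=419/480 ∈ [23/31, 1) → index 7
j=7: u_7=479/480 ∈ [23/31, 1) → index 7

0 2 2 5 5 7 7 7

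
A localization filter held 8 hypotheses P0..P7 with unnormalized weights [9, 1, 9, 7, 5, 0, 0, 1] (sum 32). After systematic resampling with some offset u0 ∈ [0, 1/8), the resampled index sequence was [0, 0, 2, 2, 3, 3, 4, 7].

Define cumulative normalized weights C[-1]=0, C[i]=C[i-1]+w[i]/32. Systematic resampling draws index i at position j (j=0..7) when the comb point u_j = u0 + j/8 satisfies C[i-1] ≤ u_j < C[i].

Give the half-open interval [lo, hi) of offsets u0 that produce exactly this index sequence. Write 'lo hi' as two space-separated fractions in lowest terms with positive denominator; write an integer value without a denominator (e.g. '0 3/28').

3/32 1/8

C = [9/32, 5/16, 19/32, 13/16, 31/32, 31/32, 31/32, 1]
j=0 picked index 0: u0 ∈ [0, 9/32)
j=1 picked index 0: u0 ∈ [-1/8, 5/32)
j=2 picked index 2: u0 ∈ [1/16, 11/32)
j=3 picked index 2: u0 ∈ [-1/16, 7/32)
j=4 picked index 3: u0 ∈ [3/32, 5/16)
j=5 picked index 3: u0 ∈ [-1/32, 3/16)
j=6 picked index 4: u0 ∈ [1/16, 7/32)
j=7 picked index 7: u0 ∈ [3/32, 1/8)
intersection: [3/32, 1/8)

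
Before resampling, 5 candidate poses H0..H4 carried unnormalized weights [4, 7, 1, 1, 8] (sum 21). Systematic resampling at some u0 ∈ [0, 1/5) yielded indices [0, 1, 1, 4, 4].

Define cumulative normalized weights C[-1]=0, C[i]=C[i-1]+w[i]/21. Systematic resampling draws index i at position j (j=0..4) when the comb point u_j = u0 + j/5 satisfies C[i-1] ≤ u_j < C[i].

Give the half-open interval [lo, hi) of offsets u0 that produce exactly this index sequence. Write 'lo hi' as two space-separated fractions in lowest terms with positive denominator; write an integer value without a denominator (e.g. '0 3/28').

2/105 13/105

C = [4/21, 11/21, 4/7, 13/21, 1]
j=0 picked index 0: u0 ∈ [0, 4/21)
j=1 picked index 1: u0 ∈ [-1/105, 34/105)
j=2 picked index 1: u0 ∈ [-22/105, 13/105)
j=3 picked index 4: u0 ∈ [2/105, 2/5)
j=4 picked index 4: u0 ∈ [-19/105, 1/5)
intersection: [2/105, 13/105)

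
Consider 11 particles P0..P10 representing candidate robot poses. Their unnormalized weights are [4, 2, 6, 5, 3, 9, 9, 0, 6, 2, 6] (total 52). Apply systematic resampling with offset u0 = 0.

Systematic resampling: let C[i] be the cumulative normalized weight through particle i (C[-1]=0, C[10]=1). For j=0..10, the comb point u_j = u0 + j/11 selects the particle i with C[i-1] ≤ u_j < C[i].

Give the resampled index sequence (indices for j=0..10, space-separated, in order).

C = [1/13, 3/26, 3/13, 17/52, 5/13, 29/52, 19/26, 19/26, 11/13, 23/26, 1]
j=0: u_0=0 ∈ [0, 1/13) → index 0
j=1: u_1=1/11 ∈ [1/13, 3/26) → index 1
j=2: u_2=2/11 ∈ [3/26, 3/13) → index 2
j=3: u_3=3/11 ∈ [3/13, 17/52) → index 3
j=4: u_4=4/11 ∈ [17/52, 5/13) → index 4
j=5: u_5=5/11 ∈ [5/13, 29/52) → index 5
j=6: u_6=6/11 ∈ [5/13, 29/52) → index 5
j=7: u_7=7/11 ∈ [29/52, 19/26) → index 6
j=8: u_8=8/11 ∈ [29/52, 19/26) → index 6
j=9: u_9=9/11 ∈ [19/26, 11/13) → index 8
j=10: u_10=10/11 ∈ [23/26, 1) → index 10

0 1 2 3 4 5 5 6 6 8 10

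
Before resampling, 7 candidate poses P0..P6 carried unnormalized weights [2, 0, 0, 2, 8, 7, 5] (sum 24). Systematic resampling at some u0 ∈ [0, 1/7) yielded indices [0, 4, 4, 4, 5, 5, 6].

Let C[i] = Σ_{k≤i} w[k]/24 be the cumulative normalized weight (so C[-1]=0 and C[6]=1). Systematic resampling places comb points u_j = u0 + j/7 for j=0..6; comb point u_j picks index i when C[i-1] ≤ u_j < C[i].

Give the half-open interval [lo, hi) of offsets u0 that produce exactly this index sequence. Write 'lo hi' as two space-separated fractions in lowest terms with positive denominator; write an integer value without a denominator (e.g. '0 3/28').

C = [1/12, 1/12, 1/12, 1/6, 1/2, 19/24, 1]
j=0 picked index 0: u0 ∈ [0, 1/12)
j=1 picked index 4: u0 ∈ [1/42, 5/14)
j=2 picked index 4: u0 ∈ [-5/42, 3/14)
j=3 picked index 4: u0 ∈ [-11/42, 1/14)
j=4 picked index 5: u0 ∈ [-1/14, 37/168)
j=5 picked index 5: u0 ∈ [-3/14, 13/168)
j=6 picked index 6: u0 ∈ [-11/168, 1/7)
intersection: [1/42, 1/14)

1/42 1/14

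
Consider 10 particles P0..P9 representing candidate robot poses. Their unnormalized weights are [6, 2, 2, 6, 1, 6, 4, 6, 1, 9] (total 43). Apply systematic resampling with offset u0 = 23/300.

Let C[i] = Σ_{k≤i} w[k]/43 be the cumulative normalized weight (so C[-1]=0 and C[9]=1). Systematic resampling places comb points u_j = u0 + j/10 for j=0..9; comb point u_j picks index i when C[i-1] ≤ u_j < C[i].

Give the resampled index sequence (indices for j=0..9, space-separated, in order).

C = [6/43, 8/43, 10/43, 16/43, 17/43, 23/43, 27/43, 33/43, 34/43, 1]
j=0: u_0=23/300 ∈ [0, 6/43) → index 0
j=1: u_1=53/300 ∈ [6/43, 8/43) → index 1
j=2: u_2=83/300 ∈ [10/43, 16/43) → index 3
j=3: u_3=113/300 ∈ [16/43, 17/43) → index 4
j=4: u_4=143/300 ∈ [17/43, 23/43) → index 5
j=5: u_5=173/300 ∈ [23/43, 27/43) → index 6
j=6: u_6=203/300 ∈ [27/43, 33/43) → index 7
j=7: u_7=233/300 ∈ [33/43, 34/43) → index 8
j=8: u_8=263/300 ∈ [34/43, 1) → index 9
j=9: u_9=293/300 ∈ [34/43, 1) → index 9

0 1 3 4 5 6 7 8 9 9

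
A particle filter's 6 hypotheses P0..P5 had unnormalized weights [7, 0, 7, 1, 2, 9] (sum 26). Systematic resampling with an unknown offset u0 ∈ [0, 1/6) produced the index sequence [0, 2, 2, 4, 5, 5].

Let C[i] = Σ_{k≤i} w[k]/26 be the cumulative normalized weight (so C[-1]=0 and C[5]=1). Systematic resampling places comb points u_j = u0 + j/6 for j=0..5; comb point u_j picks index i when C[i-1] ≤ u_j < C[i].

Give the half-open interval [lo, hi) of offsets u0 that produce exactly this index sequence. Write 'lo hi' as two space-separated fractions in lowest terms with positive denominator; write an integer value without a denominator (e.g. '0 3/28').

C = [7/26, 7/26, 7/13, 15/26, 17/26, 1]
j=0 picked index 0: u0 ∈ [0, 7/26)
j=1 picked index 2: u0 ∈ [4/39, 29/78)
j=2 picked index 2: u0 ∈ [-5/78, 8/39)
j=3 picked index 4: u0 ∈ [1/13, 2/13)
j=4 picked index 5: u0 ∈ [-1/78, 1/3)
j=5 picked index 5: u0 ∈ [-7/39, 1/6)
intersection: [4/39, 2/13)

4/39 2/13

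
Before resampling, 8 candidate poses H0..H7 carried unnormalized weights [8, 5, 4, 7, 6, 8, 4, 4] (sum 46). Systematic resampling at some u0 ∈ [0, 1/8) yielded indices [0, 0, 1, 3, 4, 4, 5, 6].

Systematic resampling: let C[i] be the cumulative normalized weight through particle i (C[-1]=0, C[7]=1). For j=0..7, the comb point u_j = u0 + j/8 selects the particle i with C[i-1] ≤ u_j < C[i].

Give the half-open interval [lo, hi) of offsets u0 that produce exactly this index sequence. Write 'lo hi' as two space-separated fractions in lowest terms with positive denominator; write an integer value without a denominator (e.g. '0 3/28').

C = [4/23, 13/46, 17/46, 12/23, 15/23, 19/23, 21/23, 1]
j=0 picked index 0: u0 ∈ [0, 4/23)
j=1 picked index 0: u0 ∈ [-1/8, 9/184)
j=2 picked index 1: u0 ∈ [-7/92, 3/92)
j=3 picked index 3: u0 ∈ [-1/184, 27/184)
j=4 picked index 4: u0 ∈ [1/46, 7/46)
j=5 picked index 4: u0 ∈ [-19/184, 5/184)
j=6 picked index 5: u0 ∈ [-9/92, 7/92)
j=7 picked index 6: u0 ∈ [-9/184, 7/184)
intersection: [1/46, 5/184)

1/46 5/184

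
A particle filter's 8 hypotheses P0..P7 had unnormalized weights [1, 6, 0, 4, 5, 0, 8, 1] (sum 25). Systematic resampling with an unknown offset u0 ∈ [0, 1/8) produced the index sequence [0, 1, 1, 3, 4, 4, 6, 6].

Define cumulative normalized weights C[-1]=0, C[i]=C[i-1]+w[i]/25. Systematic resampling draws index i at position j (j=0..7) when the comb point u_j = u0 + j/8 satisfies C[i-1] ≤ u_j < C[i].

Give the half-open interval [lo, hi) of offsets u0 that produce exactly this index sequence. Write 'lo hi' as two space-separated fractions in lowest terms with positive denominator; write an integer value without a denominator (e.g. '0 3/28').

C = [1/25, 7/25, 7/25, 11/25, 16/25, 16/25, 24/25, 1]
j=0 picked index 0: u0 ∈ [0, 1/25)
j=1 picked index 1: u0 ∈ [-17/200, 31/200)
j=2 picked index 1: u0 ∈ [-21/100, 3/100)
j=3 picked index 3: u0 ∈ [-19/200, 13/200)
j=4 picked index 4: u0 ∈ [-3/50, 7/50)
j=5 picked index 4: u0 ∈ [-37/200, 3/200)
j=6 picked index 6: u0 ∈ [-11/100, 21/100)
j=7 picked index 6: u0 ∈ [-47/200, 17/200)
intersection: [0, 3/200)

0 3/200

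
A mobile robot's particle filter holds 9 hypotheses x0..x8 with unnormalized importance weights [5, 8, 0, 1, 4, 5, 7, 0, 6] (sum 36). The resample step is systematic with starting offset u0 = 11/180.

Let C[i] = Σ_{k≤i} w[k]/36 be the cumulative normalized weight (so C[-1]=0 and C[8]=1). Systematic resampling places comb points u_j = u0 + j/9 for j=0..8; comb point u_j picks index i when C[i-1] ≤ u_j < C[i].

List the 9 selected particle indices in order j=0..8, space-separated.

C = [5/36, 13/36, 13/36, 7/18, 1/2, 23/36, 5/6, 5/6, 1]
j=0: u_0=11/180 ∈ [0, 5/36) → index 0
j=1: u_1=31/180 ∈ [5/36, 13/36) → index 1
j=2: u_2=17/60 ∈ [5/36, 13/36) → index 1
j=3: u_3=71/180 ∈ [7/18, 1/2) → index 4
j=4: u_4=91/180 ∈ [1/2, 23/36) → index 5
j=5: u_5=37/60 ∈ [1/2, 23/36) → index 5
j=6: u_6=131/180 ∈ [23/36, 5/6) → index 6
j=7: u_7=151/180 ∈ [5/6, 1) → index 8
j=8: u_8=19/20 ∈ [5/6, 1) → index 8

0 1 1 4 5 5 6 8 8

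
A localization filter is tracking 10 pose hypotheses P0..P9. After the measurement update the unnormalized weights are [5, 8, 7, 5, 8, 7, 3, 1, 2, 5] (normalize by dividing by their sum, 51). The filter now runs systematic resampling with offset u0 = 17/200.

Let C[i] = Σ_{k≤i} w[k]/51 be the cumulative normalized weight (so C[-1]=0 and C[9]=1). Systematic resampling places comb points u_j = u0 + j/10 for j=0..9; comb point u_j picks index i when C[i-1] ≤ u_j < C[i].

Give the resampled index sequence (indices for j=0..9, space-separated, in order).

0 1 2 2 3 4 5 6 8 9

C = [5/51, 13/51, 20/51, 25/51, 11/17, 40/51, 43/51, 44/51, 46/51, 1]
j=0: u_0=17/200 ∈ [0, 5/51) → index 0
j=1: u_1=37/200 ∈ [5/51, 13/51) → index 1
j=2: u_2=57/200 ∈ [13/51, 20/51) → index 2
j=3: u_3=77/200 ∈ [13/51, 20/51) → index 2
j=4: u_4=97/200 ∈ [20/51, 25/51) → index 3
j=5: u_5=117/200 ∈ [25/51, 11/17) → index 4
j=6: u_6=137/200 ∈ [11/17, 40/51) → index 5
j=7: u_7=157/200 ∈ [40/51, 43/51) → index 6
j=8: u_8=177/200 ∈ [44/51, 46/51) → index 8
j=9: u_9=197/200 ∈ [46/51, 1) → index 9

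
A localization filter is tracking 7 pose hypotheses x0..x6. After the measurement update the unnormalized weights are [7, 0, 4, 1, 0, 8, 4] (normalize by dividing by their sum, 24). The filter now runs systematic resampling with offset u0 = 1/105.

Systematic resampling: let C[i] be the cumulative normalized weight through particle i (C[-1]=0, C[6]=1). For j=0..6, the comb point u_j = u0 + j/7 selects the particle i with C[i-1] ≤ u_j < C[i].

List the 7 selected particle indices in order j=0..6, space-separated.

C = [7/24, 7/24, 11/24, 1/2, 1/2, 5/6, 1]
j=0: u_0=1/105 ∈ [0, 7/24) → index 0
j=1: u_1=16/105 ∈ [0, 7/24) → index 0
j=2: u_2=31/105 ∈ [7/24, 11/24) → index 2
j=3: u_3=46/105 ∈ [7/24, 11/24) → index 2
j=4: u_4=61/105 ∈ [1/2, 5/6) → index 5
j=5: u_5=76/105 ∈ [1/2, 5/6) → index 5
j=6: u_6=13/15 ∈ [5/6, 1) → index 6

0 0 2 2 5 5 6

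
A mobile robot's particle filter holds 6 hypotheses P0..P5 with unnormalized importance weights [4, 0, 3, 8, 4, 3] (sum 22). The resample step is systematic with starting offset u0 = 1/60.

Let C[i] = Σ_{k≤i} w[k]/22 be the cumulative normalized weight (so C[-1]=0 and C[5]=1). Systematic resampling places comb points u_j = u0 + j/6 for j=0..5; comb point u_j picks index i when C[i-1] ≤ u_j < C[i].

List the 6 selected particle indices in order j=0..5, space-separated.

C = [2/11, 2/11, 7/22, 15/22, 19/22, 1]
j=0: u_0=1/60 ∈ [0, 2/11) → index 0
j=1: u_1=11/60 ∈ [2/11, 7/22) → index 2
j=2: u_2=7/20 ∈ [7/22, 15/22) → index 3
j=3: u_3=31/60 ∈ [7/22, 15/22) → index 3
j=4: u_4=41/60 ∈ [15/22, 19/22) → index 4
j=5: u_5=17/20 ∈ [15/22, 19/22) → index 4

0 2 3 3 4 4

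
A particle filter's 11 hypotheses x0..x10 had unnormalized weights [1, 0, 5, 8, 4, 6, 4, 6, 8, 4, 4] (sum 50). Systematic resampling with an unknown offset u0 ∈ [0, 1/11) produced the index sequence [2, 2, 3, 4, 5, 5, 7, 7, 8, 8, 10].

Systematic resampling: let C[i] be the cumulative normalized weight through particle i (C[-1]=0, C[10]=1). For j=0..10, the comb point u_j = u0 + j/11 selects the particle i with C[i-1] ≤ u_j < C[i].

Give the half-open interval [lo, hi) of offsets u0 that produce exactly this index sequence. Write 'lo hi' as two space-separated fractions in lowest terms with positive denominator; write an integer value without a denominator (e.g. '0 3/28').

1/50 6/275

C = [1/50, 1/50, 3/25, 7/25, 9/25, 12/25, 14/25, 17/25, 21/25, 23/25, 1]
j=0 picked index 2: u0 ∈ [1/50, 3/25)
j=1 picked index 2: u0 ∈ [-39/550, 8/275)
j=2 picked index 3: u0 ∈ [-17/275, 27/275)
j=3 picked index 4: u0 ∈ [2/275, 24/275)
j=4 picked index 5: u0 ∈ [-1/275, 32/275)
j=5 picked index 5: u0 ∈ [-26/275, 7/275)
j=6 picked index 7: u0 ∈ [4/275, 37/275)
j=7 picked index 7: u0 ∈ [-21/275, 12/275)
j=8 picked index 8: u0 ∈ [-13/275, 31/275)
j=9 picked index 8: u0 ∈ [-38/275, 6/275)
j=10 picked index 10: u0 ∈ [3/275, 1/11)
intersection: [1/50, 6/275)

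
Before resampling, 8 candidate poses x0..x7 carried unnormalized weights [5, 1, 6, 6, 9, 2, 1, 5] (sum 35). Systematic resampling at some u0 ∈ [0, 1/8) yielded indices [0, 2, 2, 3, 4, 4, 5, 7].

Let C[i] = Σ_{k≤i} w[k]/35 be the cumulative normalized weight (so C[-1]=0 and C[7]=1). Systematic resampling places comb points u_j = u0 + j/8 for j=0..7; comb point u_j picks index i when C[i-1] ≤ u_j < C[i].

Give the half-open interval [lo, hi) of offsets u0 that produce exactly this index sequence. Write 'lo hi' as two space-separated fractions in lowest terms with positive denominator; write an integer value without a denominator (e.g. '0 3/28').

C = [1/7, 6/35, 12/35, 18/35, 27/35, 29/35, 6/7, 1]
j=0 picked index 0: u0 ∈ [0, 1/7)
j=1 picked index 2: u0 ∈ [13/280, 61/280)
j=2 picked index 2: u0 ∈ [-11/140, 13/140)
j=3 picked index 3: u0 ∈ [-9/280, 39/280)
j=4 picked index 4: u0 ∈ [1/70, 19/70)
j=5 picked index 4: u0 ∈ [-31/280, 41/280)
j=6 picked index 5: u0 ∈ [3/140, 11/140)
j=7 picked index 7: u0 ∈ [-1/56, 1/8)
intersection: [13/280, 11/140)

13/280 11/140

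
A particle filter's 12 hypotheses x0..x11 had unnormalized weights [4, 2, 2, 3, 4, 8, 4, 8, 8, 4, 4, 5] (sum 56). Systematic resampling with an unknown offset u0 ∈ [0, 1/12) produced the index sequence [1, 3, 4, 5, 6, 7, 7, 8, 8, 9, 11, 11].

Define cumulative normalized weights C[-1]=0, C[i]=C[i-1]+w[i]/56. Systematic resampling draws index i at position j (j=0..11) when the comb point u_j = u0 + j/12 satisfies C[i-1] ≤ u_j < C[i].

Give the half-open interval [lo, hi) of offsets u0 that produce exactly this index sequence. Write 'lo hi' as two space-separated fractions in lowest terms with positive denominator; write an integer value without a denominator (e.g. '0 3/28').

C = [1/14, 3/28, 1/7, 11/56, 15/56, 23/56, 27/56, 5/8, 43/56, 47/56, 51/56, 1]
j=0 picked index 1: u0 ∈ [1/14, 3/28)
j=1 picked index 3: u0 ∈ [5/84, 19/168)
j=2 picked index 4: u0 ∈ [5/168, 17/168)
j=3 picked index 5: u0 ∈ [1/56, 9/56)
j=4 picked index 6: u0 ∈ [13/168, 25/168)
j=5 picked index 7: u0 ∈ [11/168, 5/24)
j=6 picked index 7: u0 ∈ [-1/56, 1/8)
j=7 picked index 8: u0 ∈ [1/24, 31/168)
j=8 picked index 8: u0 ∈ [-1/24, 17/168)
j=9 picked index 9: u0 ∈ [1/56, 5/56)
j=10 picked index 11: u0 ∈ [13/168, 1/6)
j=11 picked index 11: u0 ∈ [-1/168, 1/12)
intersection: [13/168, 1/12)

13/168 1/12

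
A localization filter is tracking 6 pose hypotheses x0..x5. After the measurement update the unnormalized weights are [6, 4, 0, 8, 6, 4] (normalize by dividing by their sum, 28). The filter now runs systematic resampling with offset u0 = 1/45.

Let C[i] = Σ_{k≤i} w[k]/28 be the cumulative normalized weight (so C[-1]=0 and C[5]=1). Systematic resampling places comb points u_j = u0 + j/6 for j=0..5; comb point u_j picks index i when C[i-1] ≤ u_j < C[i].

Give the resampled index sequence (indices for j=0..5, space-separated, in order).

0 0 1 3 4 4

C = [3/14, 5/14, 5/14, 9/14, 6/7, 1]
j=0: u_0=1/45 ∈ [0, 3/14) → index 0
j=1: u_1=17/90 ∈ [0, 3/14) → index 0
j=2: u_2=16/45 ∈ [3/14, 5/14) → index 1
j=3: u_3=47/90 ∈ [5/14, 9/14) → index 3
j=4: u_4=31/45 ∈ [9/14, 6/7) → index 4
j=5: u_5=77/90 ∈ [9/14, 6/7) → index 4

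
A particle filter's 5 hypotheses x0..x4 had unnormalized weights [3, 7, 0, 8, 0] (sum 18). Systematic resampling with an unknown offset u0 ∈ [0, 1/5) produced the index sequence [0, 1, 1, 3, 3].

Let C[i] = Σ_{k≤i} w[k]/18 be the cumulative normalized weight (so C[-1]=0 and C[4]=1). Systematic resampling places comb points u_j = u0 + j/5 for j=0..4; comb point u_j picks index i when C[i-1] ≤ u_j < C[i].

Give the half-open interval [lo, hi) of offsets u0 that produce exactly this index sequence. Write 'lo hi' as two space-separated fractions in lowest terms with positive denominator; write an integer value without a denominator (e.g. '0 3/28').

C = [1/6, 5/9, 5/9, 1, 1]
j=0 picked index 0: u0 ∈ [0, 1/6)
j=1 picked index 1: u0 ∈ [-1/30, 16/45)
j=2 picked index 1: u0 ∈ [-7/30, 7/45)
j=3 picked index 3: u0 ∈ [-2/45, 2/5)
j=4 picked index 3: u0 ∈ [-11/45, 1/5)
intersection: [0, 7/45)

0 7/45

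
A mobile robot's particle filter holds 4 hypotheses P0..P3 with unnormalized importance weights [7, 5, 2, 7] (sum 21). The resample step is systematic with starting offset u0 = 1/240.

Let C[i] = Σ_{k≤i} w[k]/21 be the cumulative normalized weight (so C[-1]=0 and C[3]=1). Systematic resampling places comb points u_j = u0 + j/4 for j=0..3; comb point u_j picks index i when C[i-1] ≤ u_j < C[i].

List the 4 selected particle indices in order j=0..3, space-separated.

0 0 1 3

C = [1/3, 4/7, 2/3, 1]
j=0: u_0=1/240 ∈ [0, 1/3) → index 0
j=1: u_1=61/240 ∈ [0, 1/3) → index 0
j=2: u_2=121/240 ∈ [1/3, 4/7) → index 1
j=3: u_3=181/240 ∈ [2/3, 1) → index 3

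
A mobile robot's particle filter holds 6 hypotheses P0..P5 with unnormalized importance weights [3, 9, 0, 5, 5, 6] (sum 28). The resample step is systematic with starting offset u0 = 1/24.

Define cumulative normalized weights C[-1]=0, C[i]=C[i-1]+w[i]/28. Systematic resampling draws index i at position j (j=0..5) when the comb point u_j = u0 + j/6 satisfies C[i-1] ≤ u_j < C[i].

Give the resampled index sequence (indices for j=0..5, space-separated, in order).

C = [3/28, 3/7, 3/7, 17/28, 11/14, 1]
j=0: u_0=1/24 ∈ [0, 3/28) → index 0
j=1: u_1=5/24 ∈ [3/28, 3/7) → index 1
j=2: u_2=3/8 ∈ [3/28, 3/7) → index 1
j=3: u_3=13/24 ∈ [3/7, 17/28) → index 3
j=4: u_4=17/24 ∈ [17/28, 11/14) → index 4
j=5: u_5=7/8 ∈ [11/14, 1) → index 5

0 1 1 3 4 5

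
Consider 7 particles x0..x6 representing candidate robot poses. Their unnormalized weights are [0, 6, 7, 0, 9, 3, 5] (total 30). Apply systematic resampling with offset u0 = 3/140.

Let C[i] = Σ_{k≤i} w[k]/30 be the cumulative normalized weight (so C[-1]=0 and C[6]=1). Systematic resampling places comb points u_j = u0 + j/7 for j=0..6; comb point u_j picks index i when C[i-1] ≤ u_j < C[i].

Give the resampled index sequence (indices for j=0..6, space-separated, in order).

1 1 2 4 4 5 6

C = [0, 1/5, 13/30, 13/30, 11/15, 5/6, 1]
j=0: u_0=3/140 ∈ [0, 1/5) → index 1
j=1: u_1=23/140 ∈ [0, 1/5) → index 1
j=2: u_2=43/140 ∈ [1/5, 13/30) → index 2
j=3: u_3=9/20 ∈ [13/30, 11/15) → index 4
j=4: u_4=83/140 ∈ [13/30, 11/15) → index 4
j=5: u_5=103/140 ∈ [11/15, 5/6) → index 5
j=6: u_6=123/140 ∈ [5/6, 1) → index 6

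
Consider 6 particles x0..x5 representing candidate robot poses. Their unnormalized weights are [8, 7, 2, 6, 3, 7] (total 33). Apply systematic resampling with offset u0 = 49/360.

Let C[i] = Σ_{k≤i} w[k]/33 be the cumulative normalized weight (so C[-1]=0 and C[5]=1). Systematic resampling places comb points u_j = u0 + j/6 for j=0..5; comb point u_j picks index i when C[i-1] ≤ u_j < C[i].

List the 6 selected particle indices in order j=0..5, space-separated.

C = [8/33, 5/11, 17/33, 23/33, 26/33, 1]
j=0: u_0=49/360 ∈ [0, 8/33) → index 0
j=1: u_1=109/360 ∈ [8/33, 5/11) → index 1
j=2: u_2=169/360 ∈ [5/11, 17/33) → index 2
j=3: u_3=229/360 ∈ [17/33, 23/33) → index 3
j=4: u_4=289/360 ∈ [26/33, 1) → index 5
j=5: u_5=349/360 ∈ [26/33, 1) → index 5

0 1 2 3 5 5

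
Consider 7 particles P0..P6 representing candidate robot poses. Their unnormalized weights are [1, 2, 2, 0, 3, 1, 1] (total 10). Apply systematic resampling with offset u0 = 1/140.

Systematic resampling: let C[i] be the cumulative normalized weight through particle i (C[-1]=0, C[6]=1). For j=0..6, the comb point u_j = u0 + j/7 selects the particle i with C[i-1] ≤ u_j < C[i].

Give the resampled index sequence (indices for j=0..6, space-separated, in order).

C = [1/10, 3/10, 1/2, 1/2, 4/5, 9/10, 1]
j=0: u_0=1/140 ∈ [0, 1/10) → index 0
j=1: u_1=3/20 ∈ [1/10, 3/10) → index 1
j=2: u_2=41/140 ∈ [1/10, 3/10) → index 1
j=3: u_3=61/140 ∈ [3/10, 1/2) → index 2
j=4: u_4=81/140 ∈ [1/2, 4/5) → index 4
j=5: u_5=101/140 ∈ [1/2, 4/5) → index 4
j=6: u_6=121/140 ∈ [4/5, 9/10) → index 5

0 1 1 2 4 4 5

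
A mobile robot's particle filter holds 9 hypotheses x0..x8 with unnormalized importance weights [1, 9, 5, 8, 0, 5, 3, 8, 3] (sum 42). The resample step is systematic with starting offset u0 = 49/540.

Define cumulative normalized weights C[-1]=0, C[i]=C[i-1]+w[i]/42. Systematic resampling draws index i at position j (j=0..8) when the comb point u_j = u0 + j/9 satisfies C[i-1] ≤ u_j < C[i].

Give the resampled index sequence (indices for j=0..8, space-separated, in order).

C = [1/42, 5/21, 5/14, 23/42, 23/42, 2/3, 31/42, 13/14, 1]
j=0: u_0=49/540 ∈ [1/42, 5/21) → index 1
j=1: u_1=109/540 ∈ [1/42, 5/21) → index 1
j=2: u_2=169/540 ∈ [5/21, 5/14) → index 2
j=3: u_3=229/540 ∈ [5/14, 23/42) → index 3
j=4: u_4=289/540 ∈ [5/14, 23/42) → index 3
j=5: u_5=349/540 ∈ [23/42, 2/3) → index 5
j=6: u_6=409/540 ∈ [31/42, 13/14) → index 7
j=7: u_7=469/540 ∈ [31/42, 13/14) → index 7
j=8: u_8=529/540 ∈ [13/14, 1) → index 8

1 1 2 3 3 5 7 7 8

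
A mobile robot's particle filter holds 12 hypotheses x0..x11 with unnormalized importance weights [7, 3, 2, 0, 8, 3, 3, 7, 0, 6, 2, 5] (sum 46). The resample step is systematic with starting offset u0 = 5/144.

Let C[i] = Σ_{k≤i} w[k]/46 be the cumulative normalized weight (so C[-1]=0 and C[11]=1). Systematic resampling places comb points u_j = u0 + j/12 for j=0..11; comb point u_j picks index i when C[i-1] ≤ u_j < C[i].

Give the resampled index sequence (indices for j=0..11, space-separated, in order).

0 0 1 4 4 5 6 7 7 9 10 11

C = [7/46, 5/23, 6/23, 6/23, 10/23, 1/2, 13/23, 33/46, 33/46, 39/46, 41/46, 1]
j=0: u_0=5/144 ∈ [0, 7/46) → index 0
j=1: u_1=17/144 ∈ [0, 7/46) → index 0
j=2: u_2=29/144 ∈ [7/46, 5/23) → index 1
j=3: u_3=41/144 ∈ [6/23, 10/23) → index 4
j=4: u_4=53/144 ∈ [6/23, 10/23) → index 4
j=5: u_5=65/144 ∈ [10/23, 1/2) → index 5
j=6: u_6=77/144 ∈ [1/2, 13/23) → index 6
j=7: u_7=89/144 ∈ [13/23, 33/46) → index 7
j=8: u_8=101/144 ∈ [13/23, 33/46) → index 7
j=9: u_9=113/144 ∈ [33/46, 39/46) → index 9
j=10: u_10=125/144 ∈ [39/46, 41/46) → index 10
j=11: u_11=137/144 ∈ [41/46, 1) → index 11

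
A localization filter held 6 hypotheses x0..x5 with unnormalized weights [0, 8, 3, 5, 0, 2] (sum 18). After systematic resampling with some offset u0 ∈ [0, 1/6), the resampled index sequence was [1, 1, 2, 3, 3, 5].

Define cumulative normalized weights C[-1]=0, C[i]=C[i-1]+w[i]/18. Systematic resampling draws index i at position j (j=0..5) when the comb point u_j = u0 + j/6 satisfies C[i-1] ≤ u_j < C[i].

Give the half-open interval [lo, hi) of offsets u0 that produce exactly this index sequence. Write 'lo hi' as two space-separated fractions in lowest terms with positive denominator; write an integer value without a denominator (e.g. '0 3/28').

1/9 1/6

C = [0, 4/9, 11/18, 8/9, 8/9, 1]
j=0 picked index 1: u0 ∈ [0, 4/9)
j=1 picked index 1: u0 ∈ [-1/6, 5/18)
j=2 picked index 2: u0 ∈ [1/9, 5/18)
j=3 picked index 3: u0 ∈ [1/9, 7/18)
j=4 picked index 3: u0 ∈ [-1/18, 2/9)
j=5 picked index 5: u0 ∈ [1/18, 1/6)
intersection: [1/9, 1/6)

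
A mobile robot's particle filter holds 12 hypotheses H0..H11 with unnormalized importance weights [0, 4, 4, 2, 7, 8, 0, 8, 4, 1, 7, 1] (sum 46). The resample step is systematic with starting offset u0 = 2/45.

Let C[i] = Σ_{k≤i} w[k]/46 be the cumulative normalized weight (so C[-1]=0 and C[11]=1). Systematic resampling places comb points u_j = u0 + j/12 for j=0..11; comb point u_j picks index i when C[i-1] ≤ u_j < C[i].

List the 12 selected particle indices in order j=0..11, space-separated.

1 2 3 4 5 5 7 7 7 8 10 10

C = [0, 2/23, 4/23, 5/23, 17/46, 25/46, 25/46, 33/46, 37/46, 19/23, 45/46, 1]
j=0: u_0=2/45 ∈ [0, 2/23) → index 1
j=1: u_1=23/180 ∈ [2/23, 4/23) → index 2
j=2: u_2=19/90 ∈ [4/23, 5/23) → index 3
j=3: u_3=53/180 ∈ [5/23, 17/46) → index 4
j=4: u_4=17/45 ∈ [17/46, 25/46) → index 5
j=5: u_5=83/180 ∈ [17/46, 25/46) → index 5
j=6: u_6=49/90 ∈ [25/46, 33/46) → index 7
j=7: u_7=113/180 ∈ [25/46, 33/46) → index 7
j=8: u_8=32/45 ∈ [25/46, 33/46) → index 7
j=9: u_9=143/180 ∈ [33/46, 37/46) → index 8
j=10: u_10=79/90 ∈ [19/23, 45/46) → index 10
j=11: u_11=173/180 ∈ [19/23, 45/46) → index 10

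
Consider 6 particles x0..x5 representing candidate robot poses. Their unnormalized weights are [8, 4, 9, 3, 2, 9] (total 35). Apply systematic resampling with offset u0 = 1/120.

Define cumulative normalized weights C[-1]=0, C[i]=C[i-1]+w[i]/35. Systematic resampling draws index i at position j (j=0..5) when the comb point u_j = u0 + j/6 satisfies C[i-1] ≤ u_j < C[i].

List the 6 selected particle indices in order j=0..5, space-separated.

0 0 1 2 3 5

C = [8/35, 12/35, 3/5, 24/35, 26/35, 1]
j=0: u_0=1/120 ∈ [0, 8/35) → index 0
j=1: u_1=7/40 ∈ [0, 8/35) → index 0
j=2: u_2=41/120 ∈ [8/35, 12/35) → index 1
j=3: u_3=61/120 ∈ [12/35, 3/5) → index 2
j=4: u_4=27/40 ∈ [3/5, 24/35) → index 3
j=5: u_5=101/120 ∈ [26/35, 1) → index 5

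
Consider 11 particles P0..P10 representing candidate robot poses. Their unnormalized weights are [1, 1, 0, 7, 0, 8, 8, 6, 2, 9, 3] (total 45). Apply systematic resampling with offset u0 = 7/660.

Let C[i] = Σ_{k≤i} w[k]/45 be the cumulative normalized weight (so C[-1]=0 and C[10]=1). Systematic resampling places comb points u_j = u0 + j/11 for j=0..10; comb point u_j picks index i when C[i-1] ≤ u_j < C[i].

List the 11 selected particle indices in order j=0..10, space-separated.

0 3 3 5 5 6 7 7 9 9 9

C = [1/45, 2/45, 2/45, 1/5, 1/5, 17/45, 5/9, 31/45, 11/15, 14/15, 1]
j=0: u_0=7/660 ∈ [0, 1/45) → index 0
j=1: u_1=67/660 ∈ [2/45, 1/5) → index 3
j=2: u_2=127/660 ∈ [2/45, 1/5) → index 3
j=3: u_3=17/60 ∈ [1/5, 17/45) → index 5
j=4: u_4=247/660 ∈ [1/5, 17/45) → index 5
j=5: u_5=307/660 ∈ [17/45, 5/9) → index 6
j=6: u_6=367/660 ∈ [5/9, 31/45) → index 7
j=7: u_7=427/660 ∈ [5/9, 31/45) → index 7
j=8: u_8=487/660 ∈ [11/15, 14/15) → index 9
j=9: u_9=547/660 ∈ [11/15, 14/15) → index 9
j=10: u_10=607/660 ∈ [11/15, 14/15) → index 9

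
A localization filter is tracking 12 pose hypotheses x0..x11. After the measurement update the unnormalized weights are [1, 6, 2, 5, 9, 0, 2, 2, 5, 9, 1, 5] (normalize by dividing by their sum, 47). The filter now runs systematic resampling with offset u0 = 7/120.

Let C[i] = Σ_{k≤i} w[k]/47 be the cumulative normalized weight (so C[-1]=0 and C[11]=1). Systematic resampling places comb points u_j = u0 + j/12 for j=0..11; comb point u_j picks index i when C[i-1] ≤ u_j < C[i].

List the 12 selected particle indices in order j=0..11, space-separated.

1 1 3 4 4 4 7 8 9 9 10 11

C = [1/47, 7/47, 9/47, 14/47, 23/47, 23/47, 25/47, 27/47, 32/47, 41/47, 42/47, 1]
j=0: u_0=7/120 ∈ [1/47, 7/47) → index 1
j=1: u_1=17/120 ∈ [1/47, 7/47) → index 1
j=2: u_2=9/40 ∈ [9/47, 14/47) → index 3
j=3: u_3=37/120 ∈ [14/47, 23/47) → index 4
j=4: u_4=47/120 ∈ [14/47, 23/47) → index 4
j=5: u_5=19/40 ∈ [14/47, 23/47) → index 4
j=6: u_6=67/120 ∈ [25/47, 27/47) → index 7
j=7: u_7=77/120 ∈ [27/47, 32/47) → index 8
j=8: u_8=29/40 ∈ [32/47, 41/47) → index 9
j=9: u_9=97/120 ∈ [32/47, 41/47) → index 9
j=10: u_10=107/120 ∈ [41/47, 42/47) → index 10
j=11: u_11=39/40 ∈ [42/47, 1) → index 11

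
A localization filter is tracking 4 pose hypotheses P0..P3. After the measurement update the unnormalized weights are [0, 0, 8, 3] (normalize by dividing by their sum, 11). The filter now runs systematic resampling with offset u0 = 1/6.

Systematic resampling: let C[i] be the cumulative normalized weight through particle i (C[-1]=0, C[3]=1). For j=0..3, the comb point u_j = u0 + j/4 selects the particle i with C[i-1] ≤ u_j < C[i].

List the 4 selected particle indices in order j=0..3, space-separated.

2 2 2 3

C = [0, 0, 8/11, 1]
j=0: u_0=1/6 ∈ [0, 8/11) → index 2
j=1: u_1=5/12 ∈ [0, 8/11) → index 2
j=2: u_2=2/3 ∈ [0, 8/11) → index 2
j=3: u_3=11/12 ∈ [8/11, 1) → index 3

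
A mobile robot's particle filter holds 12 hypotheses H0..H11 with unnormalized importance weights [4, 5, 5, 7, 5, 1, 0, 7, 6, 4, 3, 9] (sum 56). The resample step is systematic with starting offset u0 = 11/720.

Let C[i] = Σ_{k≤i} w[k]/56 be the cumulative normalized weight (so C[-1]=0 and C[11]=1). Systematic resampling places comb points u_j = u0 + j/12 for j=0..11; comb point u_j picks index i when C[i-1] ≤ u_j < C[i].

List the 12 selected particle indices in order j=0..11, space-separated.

0 1 2 3 3 4 7 7 8 9 11 11

C = [1/14, 9/56, 1/4, 3/8, 13/28, 27/56, 27/56, 17/28, 5/7, 11/14, 47/56, 1]
j=0: u_0=11/720 ∈ [0, 1/14) → index 0
j=1: u_1=71/720 ∈ [1/14, 9/56) → index 1
j=2: u_2=131/720 ∈ [9/56, 1/4) → index 2
j=3: u_3=191/720 ∈ [1/4, 3/8) → index 3
j=4: u_4=251/720 ∈ [1/4, 3/8) → index 3
j=5: u_5=311/720 ∈ [3/8, 13/28) → index 4
j=6: u_6=371/720 ∈ [27/56, 17/28) → index 7
j=7: u_7=431/720 ∈ [27/56, 17/28) → index 7
j=8: u_8=491/720 ∈ [17/28, 5/7) → index 8
j=9: u_9=551/720 ∈ [5/7, 11/14) → index 9
j=10: u_10=611/720 ∈ [47/56, 1) → index 11
j=11: u_11=671/720 ∈ [47/56, 1) → index 11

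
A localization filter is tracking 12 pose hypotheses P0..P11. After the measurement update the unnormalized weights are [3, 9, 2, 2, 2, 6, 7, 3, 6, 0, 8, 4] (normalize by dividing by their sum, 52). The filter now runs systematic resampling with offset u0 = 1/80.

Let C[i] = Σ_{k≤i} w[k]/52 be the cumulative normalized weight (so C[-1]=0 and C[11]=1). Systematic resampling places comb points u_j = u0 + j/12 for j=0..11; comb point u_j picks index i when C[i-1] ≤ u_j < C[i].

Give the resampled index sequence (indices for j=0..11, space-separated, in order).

C = [3/52, 3/13, 7/26, 4/13, 9/26, 6/13, 31/52, 17/26, 10/13, 10/13, 12/13, 1]
j=0: u_0=1/80 ∈ [0, 3/52) → index 0
j=1: u_1=23/240 ∈ [3/52, 3/13) → index 1
j=2: u_2=43/240 ∈ [3/52, 3/13) → index 1
j=3: u_3=21/80 ∈ [3/13, 7/26) → index 2
j=4: u_4=83/240 ∈ [4/13, 9/26) → index 4
j=5: u_5=103/240 ∈ [9/26, 6/13) → index 5
j=6: u_6=41/80 ∈ [6/13, 31/52) → index 6
j=7: u_7=143/240 ∈ [6/13, 31/52) → index 6
j=8: u_8=163/240 ∈ [17/26, 10/13) → index 8
j=9: u_9=61/80 ∈ [17/26, 10/13) → index 8
j=10: u_10=203/240 ∈ [10/13, 12/13) → index 10
j=11: u_11=223/240 ∈ [12/13, 1) → index 11

0 1 1 2 4 5 6 6 8 8 10 11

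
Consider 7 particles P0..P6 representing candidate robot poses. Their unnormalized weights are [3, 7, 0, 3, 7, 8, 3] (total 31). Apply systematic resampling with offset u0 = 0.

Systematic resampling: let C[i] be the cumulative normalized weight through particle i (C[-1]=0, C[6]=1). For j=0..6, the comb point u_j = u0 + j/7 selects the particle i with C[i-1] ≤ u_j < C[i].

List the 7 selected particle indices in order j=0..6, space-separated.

C = [3/31, 10/31, 10/31, 13/31, 20/31, 28/31, 1]
j=0: u_0=0 ∈ [0, 3/31) → index 0
j=1: u_1=1/7 ∈ [3/31, 10/31) → index 1
j=2: u_2=2/7 ∈ [3/31, 10/31) → index 1
j=3: u_3=3/7 ∈ [13/31, 20/31) → index 4
j=4: u_4=4/7 ∈ [13/31, 20/31) → index 4
j=5: u_5=5/7 ∈ [20/31, 28/31) → index 5
j=6: u_6=6/7 ∈ [20/31, 28/31) → index 5

0 1 1 4 4 5 5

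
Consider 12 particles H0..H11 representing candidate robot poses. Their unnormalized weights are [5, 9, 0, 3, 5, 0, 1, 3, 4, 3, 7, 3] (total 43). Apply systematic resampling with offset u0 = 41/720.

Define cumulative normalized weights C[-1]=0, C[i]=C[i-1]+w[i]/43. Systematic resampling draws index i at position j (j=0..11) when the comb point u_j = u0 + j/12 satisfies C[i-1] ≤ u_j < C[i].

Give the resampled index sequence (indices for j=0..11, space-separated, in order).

C = [5/43, 14/43, 14/43, 17/43, 22/43, 22/43, 23/43, 26/43, 30/43, 33/43, 40/43, 1]
j=0: u_0=41/720 ∈ [0, 5/43) → index 0
j=1: u_1=101/720 ∈ [5/43, 14/43) → index 1
j=2: u_2=161/720 ∈ [5/43, 14/43) → index 1
j=3: u_3=221/720 ∈ [5/43, 14/43) → index 1
j=4: u_4=281/720 ∈ [14/43, 17/43) → index 3
j=5: u_5=341/720 ∈ [17/43, 22/43) → index 4
j=6: u_6=401/720 ∈ [23/43, 26/43) → index 7
j=7: u_7=461/720 ∈ [26/43, 30/43) → index 8
j=8: u_8=521/720 ∈ [30/43, 33/43) → index 9
j=9: u_9=581/720 ∈ [33/43, 40/43) → index 10
j=10: u_10=641/720 ∈ [33/43, 40/43) → index 10
j=11: u_11=701/720 ∈ [40/43, 1) → index 11

0 1 1 1 3 4 7 8 9 10 10 11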